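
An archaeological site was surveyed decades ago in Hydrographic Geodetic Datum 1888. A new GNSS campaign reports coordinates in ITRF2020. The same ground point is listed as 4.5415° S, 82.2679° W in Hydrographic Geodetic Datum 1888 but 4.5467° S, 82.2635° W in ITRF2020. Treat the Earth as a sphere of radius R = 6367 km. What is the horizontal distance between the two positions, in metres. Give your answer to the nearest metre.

756 m

Δφ = -4.5467° − -4.5415° = -0.0052°; Δλ = -82.2635° − -82.2679° = +0.0044°.
1° along a meridian = πR/180 = 111125 m.
ΔN = Δφ × 111125 = -577.9 m; ΔE = Δλ × 111125 × cos(-4.5415°) = +0.0044 × 111125 × 0.996860 = 487.4 m.
Distance = √(ΔE² + ΔN²) = √(487.4² + (-577.9)²) = 756.0 m.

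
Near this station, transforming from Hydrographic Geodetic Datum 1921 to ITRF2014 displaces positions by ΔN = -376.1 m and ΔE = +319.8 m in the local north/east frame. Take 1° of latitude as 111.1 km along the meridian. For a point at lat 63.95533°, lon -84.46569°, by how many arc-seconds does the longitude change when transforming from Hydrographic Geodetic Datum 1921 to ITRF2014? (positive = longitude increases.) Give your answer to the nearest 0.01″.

At latitude 63.95533°, cos φ = 0.439072.
1° of longitude at this latitude = 111.1 × cos φ = 48.78 km, so Δλ = 319.8 / 48780.9 = 0.0065558° = 23.601″.

Δλ = 23.60″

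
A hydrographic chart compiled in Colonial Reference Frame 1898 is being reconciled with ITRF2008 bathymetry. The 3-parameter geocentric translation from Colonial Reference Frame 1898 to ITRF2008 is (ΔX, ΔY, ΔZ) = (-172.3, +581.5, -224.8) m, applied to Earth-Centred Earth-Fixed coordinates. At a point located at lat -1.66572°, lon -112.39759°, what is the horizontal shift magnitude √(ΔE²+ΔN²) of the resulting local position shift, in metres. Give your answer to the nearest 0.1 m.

449.3 m

At φ = -1.66572°, λ = -112.39759°: sin φ = -0.029068, cos φ = 0.999577, sin λ = -0.924562, cos λ = -0.381031.
ΔE = −sin λ·ΔX + cos λ·ΔY = −(-0.924562)·(-172.3) + (-0.381031)·(581.5) = -380.87 m.
ΔN = −sin φ cos λ·ΔX − sin φ sin λ·ΔY + cos φ·ΔZ = −(-0.029068)(-0.381031)(-172.3) − (-0.029068)(-0.924562)(581.5) + (0.999577)(-224.8) = -238.42 m.
Horizontal magnitude = √(ΔE² + ΔN²) = √((-380.87)² + (-238.42)²) = 449.34 m.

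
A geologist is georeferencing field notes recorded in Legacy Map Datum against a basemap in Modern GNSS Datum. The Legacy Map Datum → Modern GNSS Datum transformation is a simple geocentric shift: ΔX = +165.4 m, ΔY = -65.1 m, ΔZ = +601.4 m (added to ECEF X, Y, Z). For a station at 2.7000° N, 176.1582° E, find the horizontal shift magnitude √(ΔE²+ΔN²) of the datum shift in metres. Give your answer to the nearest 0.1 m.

At φ = 2.7000°, λ = 176.1582°: sin φ = 0.047106, cos φ = 0.998890, sin λ = 0.067002, cos λ = -0.997753.
ΔE = −sin λ·ΔX + cos λ·ΔY = −(0.067002)·(165.4) + (-0.997753)·(-65.1) = 53.87 m.
ΔN = −sin φ cos λ·ΔX − sin φ sin λ·ΔY + cos φ·ΔZ = −(0.047106)(-0.997753)(165.4) − (0.047106)(0.067002)(-65.1) + (0.998890)(601.4) = 608.71 m.
Horizontal magnitude = √(ΔE² + ΔN²) = √(53.87² + 608.71²) = 611.09 m.

611.1 m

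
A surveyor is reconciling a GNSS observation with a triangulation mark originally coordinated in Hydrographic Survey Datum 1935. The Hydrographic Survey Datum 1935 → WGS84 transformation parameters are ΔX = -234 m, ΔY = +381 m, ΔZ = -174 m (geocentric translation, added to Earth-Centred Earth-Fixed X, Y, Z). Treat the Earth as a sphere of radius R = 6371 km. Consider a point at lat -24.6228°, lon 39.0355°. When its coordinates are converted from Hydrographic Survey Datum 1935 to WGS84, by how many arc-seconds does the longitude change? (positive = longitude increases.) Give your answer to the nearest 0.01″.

Δλ = 15.79″

sin φ = -0.416643, cos φ = 0.909070, sin λ = 0.629802, cos λ = 0.776756.
East component: ΔE = −sin λ·ΔX + cos λ·ΔY = −(0.629802)(-234) + (0.776756)(381) = 443.32 m.
1° of latitude spans πR/180 = 111195 m; at latitude φ, 1° of longitude spans that × cos φ = 101084.0 m, so Δλ = 443.32 / 101084.0 × 3600 = 15.788″.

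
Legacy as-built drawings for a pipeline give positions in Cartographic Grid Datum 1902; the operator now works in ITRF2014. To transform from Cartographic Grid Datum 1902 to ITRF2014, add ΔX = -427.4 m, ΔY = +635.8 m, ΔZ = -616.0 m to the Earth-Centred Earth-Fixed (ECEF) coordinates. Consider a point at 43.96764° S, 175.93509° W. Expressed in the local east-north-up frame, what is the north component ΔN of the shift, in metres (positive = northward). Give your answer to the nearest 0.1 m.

ΔN = -178.7 m

At φ = -43.96764°, λ = -175.93509°: sin φ = -0.694252, cos φ = 0.719732, sin λ = -0.070887, cos λ = -0.997484.
ΔN = −sin φ cos λ·ΔX − sin φ sin λ·ΔY + cos φ·ΔZ = −(-0.694252)(-0.997484)(-427.4) − (-0.694252)(-0.070887)(635.8) + (0.719732)(-616.0) = -178.67 m.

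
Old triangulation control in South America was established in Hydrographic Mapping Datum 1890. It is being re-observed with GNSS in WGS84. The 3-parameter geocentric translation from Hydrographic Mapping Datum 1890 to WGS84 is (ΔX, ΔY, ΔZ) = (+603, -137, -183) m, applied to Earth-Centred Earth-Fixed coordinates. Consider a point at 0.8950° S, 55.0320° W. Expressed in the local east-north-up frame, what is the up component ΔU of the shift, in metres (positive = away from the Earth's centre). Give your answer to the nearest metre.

The local up (radial) axis is (cos φ cos λ, cos φ sin λ, sin φ), giving ΔU = 345.549 + 112.254 + 2.858 = 460.66 m.

ΔU = 461 m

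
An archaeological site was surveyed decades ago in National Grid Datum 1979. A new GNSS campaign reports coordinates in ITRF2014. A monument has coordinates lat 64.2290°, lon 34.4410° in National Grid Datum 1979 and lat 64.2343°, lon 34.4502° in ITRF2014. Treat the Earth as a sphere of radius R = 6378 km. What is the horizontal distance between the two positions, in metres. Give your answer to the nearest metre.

Δφ = 64.2343° − 64.2290° = +0.0053°; Δλ = 34.4502° − 34.4410° = +0.0092°.
1° along a meridian = πR/180 = 111317 m.
ΔN = Δφ × 111317 = 590.0 m; ΔE = Δλ × 111317 × cos(64.2290°) = +0.0092 × 111317 × 0.434775 = 445.3 m.
Distance = √(ΔE² + ΔN²) = √(445.3² + 590.0²) = 739.1 m.

739 m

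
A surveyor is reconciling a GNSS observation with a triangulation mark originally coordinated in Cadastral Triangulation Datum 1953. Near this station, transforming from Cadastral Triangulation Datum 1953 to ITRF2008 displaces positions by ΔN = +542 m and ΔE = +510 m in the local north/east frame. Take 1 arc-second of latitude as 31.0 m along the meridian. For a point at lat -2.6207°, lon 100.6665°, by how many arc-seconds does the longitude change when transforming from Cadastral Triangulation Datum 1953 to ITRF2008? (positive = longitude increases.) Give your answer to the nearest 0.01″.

At latitude -2.6207°, cos φ = 0.998954.
1″ of longitude at this latitude = 31.00 × cos φ = 30.9676 m, so Δλ = 510.0 / 30.9676 = 16.469″.

Δλ = 16.47″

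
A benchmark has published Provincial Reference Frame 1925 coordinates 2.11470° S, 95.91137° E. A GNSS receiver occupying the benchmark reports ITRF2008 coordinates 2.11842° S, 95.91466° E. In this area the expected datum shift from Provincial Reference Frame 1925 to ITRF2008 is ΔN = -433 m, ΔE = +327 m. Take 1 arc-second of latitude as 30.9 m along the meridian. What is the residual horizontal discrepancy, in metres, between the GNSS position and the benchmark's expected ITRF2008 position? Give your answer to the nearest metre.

43 m

Observed coordinate differences: Δφ = -0.00372°, Δλ = +0.00329°.
Converting to metres (1° lat = 111240 m, cos φ = 0.999319): observed ΔN = -413.8 m, observed ΔE = 365.7 m.
Subtracting the expected shift leaves a residual of -413.8 − (-433) = 19.2 m north and 365.7 − (327) = 38.7 m east.
Residual distance = √(19.2² + 38.7²) = 43.2 m.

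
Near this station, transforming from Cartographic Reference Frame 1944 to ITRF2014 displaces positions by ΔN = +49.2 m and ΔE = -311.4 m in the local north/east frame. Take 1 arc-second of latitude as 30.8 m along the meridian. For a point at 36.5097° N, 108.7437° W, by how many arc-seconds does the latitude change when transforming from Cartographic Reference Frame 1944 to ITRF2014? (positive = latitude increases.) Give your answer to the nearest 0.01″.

1″ of latitude = 30.80 m, so Δφ = 49.2 / 30.80 = 1.597″.

Δφ = 1.60″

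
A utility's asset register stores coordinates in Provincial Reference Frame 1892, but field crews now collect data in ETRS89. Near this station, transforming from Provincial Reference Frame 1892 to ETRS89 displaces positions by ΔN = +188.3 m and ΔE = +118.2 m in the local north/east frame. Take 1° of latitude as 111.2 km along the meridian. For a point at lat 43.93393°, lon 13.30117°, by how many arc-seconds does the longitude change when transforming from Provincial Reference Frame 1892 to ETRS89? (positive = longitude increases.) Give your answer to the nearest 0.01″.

Δλ = 5.31″

At latitude 43.93393°, cos φ = 0.720140.
1° of longitude at this latitude = 111.2 × cos φ = 80.08 km, so Δλ = 118.2 / 80079.6 = 0.0014760° = 5.314″.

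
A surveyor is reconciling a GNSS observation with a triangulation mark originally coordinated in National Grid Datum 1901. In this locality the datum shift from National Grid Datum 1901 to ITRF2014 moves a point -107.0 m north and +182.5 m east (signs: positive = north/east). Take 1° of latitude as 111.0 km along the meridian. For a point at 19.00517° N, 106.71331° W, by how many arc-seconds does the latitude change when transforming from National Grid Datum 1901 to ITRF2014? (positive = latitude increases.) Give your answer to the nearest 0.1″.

1° of latitude = 111.0 km, so Δφ = -107.0 / 111000 = -0.0009640° = -3.470″.

Δφ = -3.5″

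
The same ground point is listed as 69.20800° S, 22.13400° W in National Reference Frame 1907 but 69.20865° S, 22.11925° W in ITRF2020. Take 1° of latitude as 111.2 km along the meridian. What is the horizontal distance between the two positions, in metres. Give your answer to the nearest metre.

Δφ = -69.20865° − -69.20800° = -0.00065°; Δλ = -22.11925° − -22.13400° = +0.01475°.
ΔN = Δφ × 111200 = -72.3 m; ΔE = Δλ × 111200 × cos(-69.20800°) = +0.01475 × 111200 × 0.354976 = 582.2 m.
Distance = √(ΔE² + ΔN²) = √(582.2² + (-72.3)²) = 586.7 m.

587 m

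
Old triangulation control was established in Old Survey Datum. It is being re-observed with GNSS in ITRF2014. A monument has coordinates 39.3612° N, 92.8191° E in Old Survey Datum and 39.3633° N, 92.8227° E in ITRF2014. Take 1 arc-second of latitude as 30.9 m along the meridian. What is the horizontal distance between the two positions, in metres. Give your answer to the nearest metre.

Δφ = 39.3633° − 39.3612° = +0.0021°; Δλ = 92.8227° − 92.8191° = +0.0036°.
1° of latitude = 3600 × 30.90 = 111240 m.
ΔN = Δφ × 111240 = 233.6 m; ΔE = Δλ × 111240 × cos(39.3612°) = +0.0036 × 111240 × 0.773163 = 309.6 m.
Distance = √(ΔE² + ΔN²) = √(309.6² + 233.6²) = 387.9 m.

388 m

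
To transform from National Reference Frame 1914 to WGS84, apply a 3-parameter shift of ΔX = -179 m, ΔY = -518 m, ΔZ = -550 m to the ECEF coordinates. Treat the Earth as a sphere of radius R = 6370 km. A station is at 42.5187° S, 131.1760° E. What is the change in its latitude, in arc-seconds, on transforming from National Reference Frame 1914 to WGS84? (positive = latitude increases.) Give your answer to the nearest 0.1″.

sin φ = -0.675831, cos φ = 0.737057, sin λ = 0.752691, cos λ = -0.658374.
North component: ΔN = −sin φ cos λ·ΔX − sin φ sin λ·ΔY + cos φ·ΔZ = −(-0.675831)(-0.658374)(-179) − (-0.675831)(0.752691)(-518) + (0.737057)(-550) = -589.24 m.
1° of latitude spans πR/180 = 111177 m, so Δφ = -589.24 / 111177 × 3600 = -19.080″.

Δφ = -19.1″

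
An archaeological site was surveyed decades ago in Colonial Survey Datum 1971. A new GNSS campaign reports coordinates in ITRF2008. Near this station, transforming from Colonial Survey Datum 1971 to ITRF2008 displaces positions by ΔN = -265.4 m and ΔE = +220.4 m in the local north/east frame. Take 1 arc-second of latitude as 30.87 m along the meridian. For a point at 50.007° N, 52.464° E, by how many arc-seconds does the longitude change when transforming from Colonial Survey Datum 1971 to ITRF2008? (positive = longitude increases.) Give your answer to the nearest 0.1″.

Δλ = 11.1″

At latitude 50.007°, cos φ = 0.642694.
1″ of longitude at this latitude = 30.87 × cos φ = 19.8400 m, so Δλ = 220.4 / 19.8400 = 11.109″.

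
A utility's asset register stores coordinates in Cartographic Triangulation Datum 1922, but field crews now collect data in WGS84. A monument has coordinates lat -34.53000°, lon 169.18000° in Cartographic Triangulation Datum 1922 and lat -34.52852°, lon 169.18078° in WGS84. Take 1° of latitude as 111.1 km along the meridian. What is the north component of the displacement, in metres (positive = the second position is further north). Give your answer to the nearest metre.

ΔN = 164 m

Δφ = -34.52852° − -34.53000° = +0.00148°; Δλ = 169.18078° − 169.18000° = +0.00078°.
ΔN = Δφ × 111100 = 164.4 m; ΔE = Δλ × 111100 × cos(-34.53000°) = +0.00078 × 111100 × 0.823830 = 71.4 m.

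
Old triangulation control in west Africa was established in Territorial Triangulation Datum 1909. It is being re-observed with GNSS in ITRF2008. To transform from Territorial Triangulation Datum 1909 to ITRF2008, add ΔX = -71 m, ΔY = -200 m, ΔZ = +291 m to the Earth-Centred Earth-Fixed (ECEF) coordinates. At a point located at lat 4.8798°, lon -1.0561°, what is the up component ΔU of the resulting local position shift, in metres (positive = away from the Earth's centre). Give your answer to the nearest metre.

At φ = 4.8798°, λ = -1.0561°: sin φ = 0.085066, cos φ = 0.996375, sin λ = -0.018431, cos λ = 0.999830.
ΔU = cos φ cos λ·ΔX + cos φ sin λ·ΔY + sin φ·ΔZ = (0.996375)(0.999830)(-71) + (0.996375)(-0.018431)(-200) + (0.085066)(291) = -42.30 m.

ΔU = -42 m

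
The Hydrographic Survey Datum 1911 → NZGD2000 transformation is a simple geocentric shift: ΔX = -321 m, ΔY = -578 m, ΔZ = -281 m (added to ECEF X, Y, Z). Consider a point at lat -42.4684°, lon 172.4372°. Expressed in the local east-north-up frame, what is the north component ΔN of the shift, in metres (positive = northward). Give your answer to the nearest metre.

ΔN = -44 m

At φ = -42.4684°, λ = 172.4372°: sin φ = -0.675183, cos φ = 0.737650, sin λ = 0.131613, cos λ = -0.991301.
ΔN = −sin φ cos λ·ΔX − sin φ sin λ·ΔY + cos φ·ΔZ = −(-0.675183)(-0.991301)(-321) − (-0.675183)(0.131613)(-578) + (0.737650)(-281) = -43.79 m.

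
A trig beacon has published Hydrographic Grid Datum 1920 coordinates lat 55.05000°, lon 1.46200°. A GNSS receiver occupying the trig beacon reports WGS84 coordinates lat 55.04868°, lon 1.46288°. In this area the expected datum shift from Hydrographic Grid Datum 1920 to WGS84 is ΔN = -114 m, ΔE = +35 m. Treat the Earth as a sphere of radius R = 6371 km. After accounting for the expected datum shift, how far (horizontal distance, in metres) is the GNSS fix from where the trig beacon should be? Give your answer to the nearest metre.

39 m

Observed coordinate differences: Δφ = -0.00132°, Δλ = +0.00088°.
Converting to metres (1° lat = 111195 m, cos φ = 0.572861): observed ΔN = -146.8 m, observed ΔE = 56.1 m.
Subtracting the expected shift leaves a residual of -146.8 − (-114) = -32.8 m north and 56.1 − (35) = 21.1 m east.
Residual distance = √((-32.8)² + 21.1²) = 39.0 m.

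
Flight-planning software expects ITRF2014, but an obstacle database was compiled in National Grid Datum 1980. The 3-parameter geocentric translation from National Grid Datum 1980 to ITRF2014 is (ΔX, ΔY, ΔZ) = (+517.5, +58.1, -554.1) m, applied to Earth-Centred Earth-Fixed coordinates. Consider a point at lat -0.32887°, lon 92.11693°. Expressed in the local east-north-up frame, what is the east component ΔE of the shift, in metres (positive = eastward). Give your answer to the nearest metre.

At φ = -0.32887°, λ = 92.11693°: sin φ = -0.005740, cos φ = 0.999984, sin λ = 0.999318, cos λ = -0.036939.
ΔE = −sin λ·ΔX + cos λ·ΔY = −(0.999318)·(517.5) + (-0.036939)·(58.1) = -519.29 m.

ΔE = -519 m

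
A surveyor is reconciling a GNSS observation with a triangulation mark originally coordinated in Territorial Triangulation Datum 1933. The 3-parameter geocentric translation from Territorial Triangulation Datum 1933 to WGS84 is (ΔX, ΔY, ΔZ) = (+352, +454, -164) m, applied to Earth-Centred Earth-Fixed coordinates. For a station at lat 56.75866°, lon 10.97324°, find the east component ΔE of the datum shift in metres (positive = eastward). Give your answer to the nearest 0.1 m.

ΔE = 378.7 m

The local east axis at (φ, λ) is (−sin λ, cos λ, 0), so ΔE = −sin(10.97324°)·352 + cos(10.97324°)·454 = 378.70 m.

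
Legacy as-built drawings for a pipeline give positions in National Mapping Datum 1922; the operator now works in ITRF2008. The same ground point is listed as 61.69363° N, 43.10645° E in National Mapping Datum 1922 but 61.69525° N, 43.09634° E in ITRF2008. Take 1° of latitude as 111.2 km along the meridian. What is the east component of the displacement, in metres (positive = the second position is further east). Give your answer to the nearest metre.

ΔE = -533 m

Δφ = 61.69525° − 61.69363° = +0.00162°; Δλ = 43.09634° − 43.10645° = -0.01011°.
ΔN = Δφ × 111200 = 180.1 m; ΔE = Δλ × 111200 × cos(61.69363°) = -0.01011 × 111200 × 0.474186 = -533.1 m.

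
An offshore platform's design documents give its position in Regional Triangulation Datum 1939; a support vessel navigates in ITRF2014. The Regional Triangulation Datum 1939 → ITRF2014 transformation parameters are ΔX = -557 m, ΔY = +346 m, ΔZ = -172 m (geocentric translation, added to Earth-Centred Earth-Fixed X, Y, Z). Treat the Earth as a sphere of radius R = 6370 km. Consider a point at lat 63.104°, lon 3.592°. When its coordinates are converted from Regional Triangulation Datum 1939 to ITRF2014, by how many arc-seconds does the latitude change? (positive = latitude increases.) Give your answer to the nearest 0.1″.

Δφ = 12.9″

sin φ = 0.891829, cos φ = 0.452372, sin λ = 0.062651, cos λ = 0.998035.
North component: ΔN = −sin φ cos λ·ΔX − sin φ sin λ·ΔY + cos φ·ΔZ = −(0.891829)(0.998035)(-557) − (0.891829)(0.062651)(346) + (0.452372)(-172) = 398.63 m.
1° of latitude spans πR/180 = 111177 m, so Δφ = 398.63 / 111177 × 3600 = 12.908″.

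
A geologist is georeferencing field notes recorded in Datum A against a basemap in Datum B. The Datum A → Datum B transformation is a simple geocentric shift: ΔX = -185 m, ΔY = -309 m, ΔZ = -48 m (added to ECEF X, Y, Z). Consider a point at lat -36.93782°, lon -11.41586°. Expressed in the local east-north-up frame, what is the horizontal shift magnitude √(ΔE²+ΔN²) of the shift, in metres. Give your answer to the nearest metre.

357 m

At φ = -36.93782°, λ = -11.41586°: sin φ = -0.600948, cos φ = 0.799288, sin λ = -0.197929, cos λ = 0.980216.
ΔE = −sin λ·ΔX + cos λ·ΔY = −(-0.197929)·(-185) + (0.980216)·(-309) = -339.50 m.
ΔN = −sin φ cos λ·ΔX − sin φ sin λ·ΔY + cos φ·ΔZ = −(-0.600948)(0.980216)(-185) − (-0.600948)(-0.197929)(-309) + (0.799288)(-48) = -110.59 m.
Horizontal magnitude = √(ΔE² + ΔN²) = √((-339.50)² + (-110.59)²) = 357.06 m.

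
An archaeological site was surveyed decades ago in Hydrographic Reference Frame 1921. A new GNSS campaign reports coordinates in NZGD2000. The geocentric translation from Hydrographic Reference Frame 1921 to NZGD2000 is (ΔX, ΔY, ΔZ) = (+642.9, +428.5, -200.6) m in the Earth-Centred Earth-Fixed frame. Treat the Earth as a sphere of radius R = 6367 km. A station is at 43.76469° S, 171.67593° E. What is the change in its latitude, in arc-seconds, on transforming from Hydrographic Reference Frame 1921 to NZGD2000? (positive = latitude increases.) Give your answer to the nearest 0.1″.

Δφ = -17.6″

sin φ = -0.691698, cos φ = 0.722187, sin λ = 0.144772, cos λ = -0.989465.
North component: ΔN = −sin φ cos λ·ΔX − sin φ sin λ·ΔY + cos φ·ΔZ = −(-0.691698)(-0.989465)(642.9) − (-0.691698)(0.144772)(428.5) + (0.722187)(-200.6) = -541.97 m.
1° of latitude spans πR/180 = 111125 m, so Δφ = -541.97 / 111125 × 3600 = -17.558″.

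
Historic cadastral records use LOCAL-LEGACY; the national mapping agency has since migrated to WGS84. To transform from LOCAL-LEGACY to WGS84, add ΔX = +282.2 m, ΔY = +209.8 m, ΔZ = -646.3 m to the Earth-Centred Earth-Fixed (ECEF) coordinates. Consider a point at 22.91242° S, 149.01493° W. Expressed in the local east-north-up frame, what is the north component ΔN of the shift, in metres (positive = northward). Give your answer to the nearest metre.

ΔN = -732 m

At φ = -22.91242°, λ = -149.01493°: sin φ = -0.389324, cos φ = 0.921101, sin λ = -0.514815, cos λ = -0.857301.
ΔN = −sin φ cos λ·ΔX − sin φ sin λ·ΔY + cos φ·ΔZ = −(-0.389324)(-0.857301)(282.2) − (-0.389324)(-0.514815)(209.8) + (0.921101)(-646.3) = -731.55 m.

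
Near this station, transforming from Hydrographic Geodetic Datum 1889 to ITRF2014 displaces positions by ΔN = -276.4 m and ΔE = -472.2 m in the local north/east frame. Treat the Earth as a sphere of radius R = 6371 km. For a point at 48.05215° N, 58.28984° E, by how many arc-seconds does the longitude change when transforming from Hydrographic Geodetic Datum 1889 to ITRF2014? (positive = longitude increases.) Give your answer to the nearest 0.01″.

Δλ = -22.87″

At latitude 48.05215°, cos φ = 0.668454.
One radian of longitude at latitude φ spans R cos φ, so Δλ = ΔE / (R cos φ) = -472.2 / (6371000 × 0.668454) = -1.1088e-04 rad = -22.870″.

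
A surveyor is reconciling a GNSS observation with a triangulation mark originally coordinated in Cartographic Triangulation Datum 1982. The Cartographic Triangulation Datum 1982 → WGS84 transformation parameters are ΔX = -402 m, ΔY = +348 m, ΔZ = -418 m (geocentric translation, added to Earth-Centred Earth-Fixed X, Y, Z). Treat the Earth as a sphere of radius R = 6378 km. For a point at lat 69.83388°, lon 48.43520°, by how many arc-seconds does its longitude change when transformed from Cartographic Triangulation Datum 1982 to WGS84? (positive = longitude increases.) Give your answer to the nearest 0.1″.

sin φ = 0.938697, cos φ = 0.344743, sin λ = 0.748206, cos λ = 0.663467.
East component: ΔE = −sin λ·ΔX + cos λ·ΔY = −(0.748206)(-402) + (0.663467)(348) = 531.67 m.
1° of latitude spans πR/180 = 111317 m; at latitude φ, 1° of longitude spans that × cos φ = 38375.8 m, so Δλ = 531.67 / 38375.8 × 3600 = 49.875″.

Δλ = 49.9″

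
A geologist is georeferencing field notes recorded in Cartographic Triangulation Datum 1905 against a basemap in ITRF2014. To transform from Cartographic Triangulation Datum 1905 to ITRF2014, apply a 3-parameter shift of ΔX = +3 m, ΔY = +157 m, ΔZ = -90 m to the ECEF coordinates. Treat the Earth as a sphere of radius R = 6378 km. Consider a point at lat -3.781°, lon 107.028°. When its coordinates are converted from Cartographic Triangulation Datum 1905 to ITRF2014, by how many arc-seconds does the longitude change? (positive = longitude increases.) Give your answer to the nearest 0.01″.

sin φ = -0.065943, cos φ = 0.997823, sin λ = 0.956162, cos λ = -0.292839.
East component: ΔE = −sin λ·ΔX + cos λ·ΔY = −(0.956162)(3) + (-0.292839)(157) = -48.84 m.
1° of latitude spans πR/180 = 111317 m; at latitude φ, 1° of longitude spans that × cos φ = 111074.8 m, so Δλ = -48.84 / 111074.8 × 3600 = -1.583″.

Δλ = -1.58″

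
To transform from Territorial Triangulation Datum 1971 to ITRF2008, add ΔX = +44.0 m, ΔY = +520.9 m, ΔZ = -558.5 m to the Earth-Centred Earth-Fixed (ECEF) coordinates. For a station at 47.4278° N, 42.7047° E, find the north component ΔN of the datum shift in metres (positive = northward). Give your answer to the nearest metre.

At φ = 47.4278°, λ = 42.7047°: sin φ = 0.736425, cos φ = 0.676519, sin λ = 0.678220, cos λ = 0.734859.
ΔN = −sin φ cos λ·ΔX − sin φ sin λ·ΔY + cos φ·ΔZ = −(0.736425)(0.734859)(44.0) − (0.736425)(0.678220)(520.9) + (0.676519)(-558.5) = -661.82 m.

ΔN = -662 m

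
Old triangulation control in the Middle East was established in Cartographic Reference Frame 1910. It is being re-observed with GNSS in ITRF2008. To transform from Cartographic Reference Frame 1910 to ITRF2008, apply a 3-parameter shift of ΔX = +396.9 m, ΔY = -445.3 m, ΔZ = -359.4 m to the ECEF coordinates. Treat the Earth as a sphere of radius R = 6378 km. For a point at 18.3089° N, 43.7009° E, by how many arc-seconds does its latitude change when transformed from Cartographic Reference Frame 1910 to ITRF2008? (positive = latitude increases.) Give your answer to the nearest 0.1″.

Δφ = -10.8″

sin φ = 0.314140, cos φ = 0.949377, sin λ = 0.690894, cos λ = 0.722956.
North component: ΔN = −sin φ cos λ·ΔX − sin φ sin λ·ΔY + cos φ·ΔZ = −(0.314140)(0.722956)(396.9) − (0.314140)(0.690894)(-445.3) + (0.949377)(-359.4) = -334.70 m.
1° of latitude spans πR/180 = 111317 m, so Δφ = -334.70 / 111317 × 3600 = -10.824″.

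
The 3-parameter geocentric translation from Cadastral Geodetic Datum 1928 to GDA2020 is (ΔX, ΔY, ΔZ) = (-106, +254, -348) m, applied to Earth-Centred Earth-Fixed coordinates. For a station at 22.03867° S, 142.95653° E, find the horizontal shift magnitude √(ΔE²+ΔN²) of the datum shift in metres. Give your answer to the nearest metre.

At φ = -22.03867°, λ = 142.95653°: sin φ = -0.375232, cos φ = 0.926931, sin λ = 0.602421, cos λ = -0.798179.
ΔE = −sin λ·ΔX + cos λ·ΔY = −(0.602421)·(-106) + (-0.798179)·(254) = -138.88 m.
ΔN = −sin φ cos λ·ΔX − sin φ sin λ·ΔY + cos φ·ΔZ = −(-0.375232)(-0.798179)(-106) − (-0.375232)(0.602421)(254) + (0.926931)(-348) = -233.41 m.
Horizontal magnitude = √(ΔE² + ΔN²) = √((-138.88)² + (-233.41)²) = 271.60 m.

272 m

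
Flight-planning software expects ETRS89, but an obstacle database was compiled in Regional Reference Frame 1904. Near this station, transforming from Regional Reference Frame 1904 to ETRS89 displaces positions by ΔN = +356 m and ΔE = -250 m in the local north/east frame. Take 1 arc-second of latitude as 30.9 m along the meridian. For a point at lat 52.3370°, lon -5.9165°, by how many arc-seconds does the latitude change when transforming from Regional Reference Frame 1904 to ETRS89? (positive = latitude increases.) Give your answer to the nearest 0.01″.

1″ of latitude = 30.90 m, so Δφ = 356.0 / 30.90 = 11.521″.

Δφ = 11.52″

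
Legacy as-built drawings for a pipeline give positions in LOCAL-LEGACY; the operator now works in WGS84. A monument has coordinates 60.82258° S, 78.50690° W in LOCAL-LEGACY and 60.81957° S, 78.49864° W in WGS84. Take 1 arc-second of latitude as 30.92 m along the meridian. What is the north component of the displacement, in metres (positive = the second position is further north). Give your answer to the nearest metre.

Δφ = -60.81957° − -60.82258° = +0.00301°; Δλ = -78.49864° − -78.50690° = +0.00826°.
1° of latitude = 3600 × 30.92 = 111312 m.
ΔN = Δφ × 111312 = 335.0 m; ΔE = Δλ × 111312 × cos(-60.82258°) = +0.00826 × 111312 × 0.487516 = 448.2 m.

ΔN = 335 m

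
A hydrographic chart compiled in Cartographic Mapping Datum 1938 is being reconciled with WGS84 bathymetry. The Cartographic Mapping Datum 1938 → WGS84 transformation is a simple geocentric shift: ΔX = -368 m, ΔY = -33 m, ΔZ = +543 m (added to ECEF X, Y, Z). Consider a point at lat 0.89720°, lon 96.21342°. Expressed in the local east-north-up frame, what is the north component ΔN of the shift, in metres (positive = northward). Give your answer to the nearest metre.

At φ = 0.89720°, λ = 96.21342°: sin φ = 0.015658, cos φ = 0.999877, sin λ = 0.994126, cos λ = -0.108232.
ΔN = −sin φ cos λ·ΔX − sin φ sin λ·ΔY + cos φ·ΔZ = −(0.015658)(-0.108232)(-368) − (0.015658)(0.994126)(-33) + (0.999877)(543) = 542.82 m.

ΔN = 543 m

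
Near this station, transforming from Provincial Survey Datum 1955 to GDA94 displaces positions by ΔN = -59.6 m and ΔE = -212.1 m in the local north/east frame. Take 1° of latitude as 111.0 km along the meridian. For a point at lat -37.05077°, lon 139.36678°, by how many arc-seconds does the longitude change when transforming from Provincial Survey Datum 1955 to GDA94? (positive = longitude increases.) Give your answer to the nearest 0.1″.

At latitude -37.05077°, cos φ = 0.798102.
1° of longitude at this latitude = 111.0 × cos φ = 88.59 km, so Δλ = -212.1 / 88589.3 = -0.0023942° = -8.619″.

Δλ = -8.6″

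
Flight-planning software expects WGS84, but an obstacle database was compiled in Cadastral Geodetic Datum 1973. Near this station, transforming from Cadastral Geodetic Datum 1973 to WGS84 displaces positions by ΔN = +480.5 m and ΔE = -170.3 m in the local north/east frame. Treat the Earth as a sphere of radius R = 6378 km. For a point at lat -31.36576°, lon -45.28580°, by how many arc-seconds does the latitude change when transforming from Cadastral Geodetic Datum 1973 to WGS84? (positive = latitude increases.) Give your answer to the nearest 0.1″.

Δφ = 15.5″

On a sphere of radius R, 1 rad of latitude = R, so Δφ = ΔN / R = 480.5 / 6378000 = 7.5337e-05 rad = 15.539″.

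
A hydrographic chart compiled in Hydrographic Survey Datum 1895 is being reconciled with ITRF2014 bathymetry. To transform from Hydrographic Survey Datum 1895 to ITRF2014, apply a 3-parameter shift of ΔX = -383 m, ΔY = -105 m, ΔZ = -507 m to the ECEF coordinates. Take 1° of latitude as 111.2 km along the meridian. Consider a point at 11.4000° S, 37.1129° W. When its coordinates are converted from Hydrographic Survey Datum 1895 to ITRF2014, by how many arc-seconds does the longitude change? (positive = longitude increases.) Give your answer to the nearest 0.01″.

Δλ = -10.40″

sin φ = -0.197657, cos φ = 0.980271, sin λ = -0.603388, cos λ = 0.797448.
East component: ΔE = −sin λ·ΔX + cos λ·ΔY = −(-0.603388)(-383) + (0.797448)(-105) = -314.83 m.
1° of latitude spans 111200 m; at latitude φ, 1° of longitude spans that × cos φ = 109006.2 m, so Δλ = -314.83 / 109006.2 × 3600 = -10.397″.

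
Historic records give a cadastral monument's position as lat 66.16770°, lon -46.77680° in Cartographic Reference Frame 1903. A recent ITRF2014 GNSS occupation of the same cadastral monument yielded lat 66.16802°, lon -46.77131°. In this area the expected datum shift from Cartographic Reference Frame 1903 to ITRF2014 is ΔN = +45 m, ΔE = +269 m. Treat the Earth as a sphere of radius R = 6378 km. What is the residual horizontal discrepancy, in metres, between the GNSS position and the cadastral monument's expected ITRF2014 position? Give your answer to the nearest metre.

24 m

Observed coordinate differences: Δφ = +0.00032°, Δλ = +0.00549°.
Converting to metres (1° lat = 111317 m, cos φ = 0.404061): observed ΔN = 35.6 m, observed ΔE = 246.9 m.
Subtracting the expected shift leaves a residual of 35.6 − (45) = -9.4 m north and 246.9 − (269) = -22.1 m east.
Residual distance = √((-9.4)² + (-22.1)²) = 24.0 m.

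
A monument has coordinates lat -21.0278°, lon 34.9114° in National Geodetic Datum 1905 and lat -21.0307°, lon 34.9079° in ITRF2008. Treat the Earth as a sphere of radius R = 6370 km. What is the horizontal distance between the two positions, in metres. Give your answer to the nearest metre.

Δφ = -21.0307° − -21.0278° = -0.0029°; Δλ = 34.9079° − 34.9114° = -0.0035°.
1° along a meridian = πR/180 = 111177 m.
ΔN = Δφ × 111177 = -322.4 m; ΔE = Δλ × 111177 × cos(-21.0278°) = -0.0035 × 111177 × 0.933406 = -363.2 m.
Distance = √(ΔE² + ΔN²) = √((-363.2)² + (-322.4)²) = 485.7 m.

486 m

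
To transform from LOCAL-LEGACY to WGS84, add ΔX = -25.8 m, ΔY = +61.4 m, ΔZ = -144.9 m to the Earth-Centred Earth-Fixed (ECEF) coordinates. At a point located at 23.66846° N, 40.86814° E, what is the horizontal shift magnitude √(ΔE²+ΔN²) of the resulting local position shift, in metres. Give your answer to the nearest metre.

155 m

At φ = 23.66846°, λ = 40.86814°: sin φ = 0.401444, cos φ = 0.915884, sin λ = 0.654320, cos λ = 0.756217.
ΔE = −sin λ·ΔX + cos λ·ΔY = −(0.654320)·(-25.8) + (0.756217)·(61.4) = 63.31 m.
ΔN = −sin φ cos λ·ΔX − sin φ sin λ·ΔY + cos φ·ΔZ = −(0.401444)(0.756217)(-25.8) − (0.401444)(0.654320)(61.4) + (0.915884)(-144.9) = -141.01 m.
Horizontal magnitude = √(ΔE² + ΔN²) = √(63.31² + (-141.01)²) = 154.57 m.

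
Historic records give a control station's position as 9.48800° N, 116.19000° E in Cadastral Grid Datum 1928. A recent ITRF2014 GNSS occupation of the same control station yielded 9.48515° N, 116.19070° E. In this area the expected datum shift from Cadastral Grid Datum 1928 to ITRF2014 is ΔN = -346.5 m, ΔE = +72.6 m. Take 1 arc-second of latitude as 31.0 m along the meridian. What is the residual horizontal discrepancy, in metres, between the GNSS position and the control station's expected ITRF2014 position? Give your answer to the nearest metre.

29 m

Observed coordinate differences: Δφ = -0.00285°, Δλ = +0.00070°.
Converting to metres (1° lat = 111600 m, cos φ = 0.986320): observed ΔN = -318.1 m, observed ΔE = 77.1 m.
Subtracting the expected shift leaves a residual of -318.1 − (-346.5) = 28.4 m north and 77.1 − (72.6) = 4.5 m east.
Residual distance = √(28.4² + 4.5²) = 28.8 m.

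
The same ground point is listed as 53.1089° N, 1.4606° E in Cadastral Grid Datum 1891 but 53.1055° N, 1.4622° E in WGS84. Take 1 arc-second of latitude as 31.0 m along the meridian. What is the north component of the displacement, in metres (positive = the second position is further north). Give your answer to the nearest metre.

ΔN = -379 m

Δφ = 53.1055° − 53.1089° = -0.0034°; Δλ = 1.4622° − 1.4606° = +0.0016°.
1° of latitude = 3600 × 31.00 = 111600 m.
ΔN = Δφ × 111600 = -379.4 m; ΔE = Δλ × 111600 × cos(53.1089°) = +0.0016 × 111600 × 0.600296 = 107.2 m.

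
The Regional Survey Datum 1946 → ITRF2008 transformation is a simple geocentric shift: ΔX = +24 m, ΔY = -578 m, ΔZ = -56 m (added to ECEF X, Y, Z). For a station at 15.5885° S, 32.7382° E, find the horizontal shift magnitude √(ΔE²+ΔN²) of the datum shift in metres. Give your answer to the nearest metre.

At φ = -15.5885°, λ = 32.7382°: sin φ = -0.268726, cos φ = 0.963217, sin λ = 0.540801, cos λ = 0.841150.
ΔE = −sin λ·ΔX + cos λ·ΔY = −(0.540801)·(24) + (0.841150)·(-578) = -499.16 m.
ΔN = −sin φ cos λ·ΔX − sin φ sin λ·ΔY + cos φ·ΔZ = −(-0.268726)(0.841150)(24) − (-0.268726)(0.540801)(-578) + (0.963217)(-56) = -132.51 m.
Horizontal magnitude = √(ΔE² + ΔN²) = √((-499.16)² + (-132.51)²) = 516.45 m.

516 m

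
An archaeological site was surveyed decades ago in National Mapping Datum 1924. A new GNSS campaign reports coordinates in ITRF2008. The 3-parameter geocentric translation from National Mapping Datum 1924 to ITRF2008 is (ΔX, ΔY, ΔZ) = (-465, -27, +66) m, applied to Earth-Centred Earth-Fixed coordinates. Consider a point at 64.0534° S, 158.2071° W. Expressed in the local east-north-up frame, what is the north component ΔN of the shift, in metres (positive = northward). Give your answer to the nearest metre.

ΔN = 426 m

At φ = -64.0534°, λ = -158.2071°: sin φ = -0.899202, cos φ = 0.437533, sin λ = -0.371253, cos λ = -0.928532.
ΔN = −sin φ cos λ·ΔX − sin φ sin λ·ΔY + cos φ·ΔZ = −(-0.899202)(-0.928532)(-465) − (-0.899202)(-0.371253)(-27) + (0.437533)(66) = 426.14 m.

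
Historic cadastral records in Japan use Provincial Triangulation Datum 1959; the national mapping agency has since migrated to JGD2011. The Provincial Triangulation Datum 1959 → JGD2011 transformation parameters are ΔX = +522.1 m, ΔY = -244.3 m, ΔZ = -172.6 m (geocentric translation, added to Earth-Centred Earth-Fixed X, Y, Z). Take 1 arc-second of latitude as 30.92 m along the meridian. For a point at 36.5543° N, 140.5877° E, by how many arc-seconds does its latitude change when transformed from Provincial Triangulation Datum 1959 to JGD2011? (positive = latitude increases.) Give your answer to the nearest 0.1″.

Δφ = 6.3″

sin φ = 0.595584, cos φ = 0.803293, sin λ = 0.634896, cos λ = -0.772597.
North component: ΔN = −sin φ cos λ·ΔX − sin φ sin λ·ΔY + cos φ·ΔZ = −(0.595584)(-0.772597)(522.1) − (0.595584)(0.634896)(-244.3) + (0.803293)(-172.6) = 193.97 m.
1° of latitude spans 3600 × 30.92 = 111312 m, so Δφ = 193.97 / 111312 × 3600 = 6.273″.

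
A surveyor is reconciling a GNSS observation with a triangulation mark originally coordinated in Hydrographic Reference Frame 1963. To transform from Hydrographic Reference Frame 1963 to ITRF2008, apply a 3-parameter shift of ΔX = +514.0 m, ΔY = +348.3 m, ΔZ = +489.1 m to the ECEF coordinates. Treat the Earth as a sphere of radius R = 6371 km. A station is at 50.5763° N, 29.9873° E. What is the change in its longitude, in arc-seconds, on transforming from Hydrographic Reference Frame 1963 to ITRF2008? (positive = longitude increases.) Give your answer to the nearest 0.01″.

sin φ = 0.772471, cos φ = 0.635050, sin λ = 0.499808, cos λ = 0.866136.
East component: ΔE = −sin λ·ΔX + cos λ·ΔY = −(0.499808)(514.0) + (0.866136)(348.3) = 44.77 m.
1° of latitude spans πR/180 = 111195 m; at latitude φ, 1° of longitude spans that × cos φ = 70614.3 m, so Δλ = 44.77 / 70614.3 × 3600 = 2.283″.

Δλ = 2.28″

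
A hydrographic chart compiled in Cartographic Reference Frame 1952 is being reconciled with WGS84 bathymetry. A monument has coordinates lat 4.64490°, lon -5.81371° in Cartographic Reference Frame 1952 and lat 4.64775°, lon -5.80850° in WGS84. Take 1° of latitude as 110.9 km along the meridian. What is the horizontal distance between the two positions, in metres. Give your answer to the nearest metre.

657 m

Δφ = 4.64775° − 4.64490° = +0.00285°; Δλ = -5.80850° − -5.81371° = +0.00521°.
ΔN = Δφ × 110900 = 316.1 m; ΔE = Δλ × 110900 × cos(4.64490°) = +0.00521 × 110900 × 0.996716 = 575.9 m.
Distance = √(ΔE² + ΔN²) = √(575.9² + 316.1²) = 656.9 m.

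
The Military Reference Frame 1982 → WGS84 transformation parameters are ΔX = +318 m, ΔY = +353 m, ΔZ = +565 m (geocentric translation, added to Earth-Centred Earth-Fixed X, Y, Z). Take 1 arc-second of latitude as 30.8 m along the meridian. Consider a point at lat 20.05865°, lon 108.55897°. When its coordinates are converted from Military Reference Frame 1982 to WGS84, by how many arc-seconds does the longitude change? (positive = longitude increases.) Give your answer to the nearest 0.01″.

Δλ = -14.30″

sin φ = 0.342982, cos φ = 0.939342, sin λ = 0.947997, cos λ = -0.318281.
East component: ΔE = −sin λ·ΔX + cos λ·ΔY = −(0.947997)(318) + (-0.318281)(353) = -413.82 m.
1° of latitude spans 3600 × 30.80 = 110880 m; at latitude φ, 1° of longitude spans that × cos φ = 104154.2 m, so Δλ = -413.82 / 104154.2 × 3600 = -14.303″.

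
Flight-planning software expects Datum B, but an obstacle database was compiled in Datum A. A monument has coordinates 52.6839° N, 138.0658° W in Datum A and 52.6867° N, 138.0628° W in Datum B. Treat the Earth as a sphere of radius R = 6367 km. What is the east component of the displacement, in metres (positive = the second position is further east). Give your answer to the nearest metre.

Δφ = 52.6867° − 52.6839° = +0.0028°; Δλ = -138.0628° − -138.0658° = +0.0030°.
1° along a meridian = πR/180 = 111125 m.
ΔN = Δφ × 111125 = 311.2 m; ΔE = Δλ × 111125 × cos(52.6839°) = +0.0030 × 111125 × 0.606212 = 202.1 m.

ΔE = 202 m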